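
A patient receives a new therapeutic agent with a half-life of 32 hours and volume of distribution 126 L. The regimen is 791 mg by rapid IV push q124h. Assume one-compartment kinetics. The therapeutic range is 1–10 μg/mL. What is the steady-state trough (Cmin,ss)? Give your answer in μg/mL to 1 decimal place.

0.5 μg/mL

τ/t½ = 124/32 ≈ 3.875, so fraction remaining f = (1/2)^(124/32) ≈ 0.0682.
Single-dose peak C₀ = D/Vd = 791/126 ≈ 6.278 μg/mL.
Steady-state trough Cmin,ss = C₀·f/(1−f) ≈ 6.278 × 0.0682/0.9318 ≈ 0.459 μg/mL.
Trough 0.5 μg/mL vs MEC 1 μg/mL: subtherapeutic.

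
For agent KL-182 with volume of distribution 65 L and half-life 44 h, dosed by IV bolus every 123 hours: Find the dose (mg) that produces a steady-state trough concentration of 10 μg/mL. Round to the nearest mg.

3863 mg

τ/t½ = 123/44 ≈ 2.7955, so f = (1/2)^(123/44) ≈ 0.144040.
Cmin,ss = (D/Vd)·f/(1−f), so D = Cmin,ss·Vd·(1−f)/f.
D = 10 × 65 × (1−f)/f ≈ 10 × 65 × 5.94252 ≈ 3862.64 mg.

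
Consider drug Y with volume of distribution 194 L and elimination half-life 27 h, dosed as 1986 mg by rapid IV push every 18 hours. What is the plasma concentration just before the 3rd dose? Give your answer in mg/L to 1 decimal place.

f = (1/2)^(τ/t½) = (1/2)^(18/27) ≈ 0.6300.
C₀ = D/Vd = 1986/194 ≈ 10.237 mg/L.
Before the 3rd dose, 2 doses have been given. Superposition: Cmin = C₀·(f + f²).
≈ 10.237 × (0.6300 + 0.3969) ≈ 10.237 × 1.0269 ≈ 10.512 mg/L.

10.5 mg/L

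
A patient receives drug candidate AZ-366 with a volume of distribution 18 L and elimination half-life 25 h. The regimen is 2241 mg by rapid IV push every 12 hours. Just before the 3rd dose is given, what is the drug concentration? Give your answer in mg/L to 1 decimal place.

f = (1/2)^(τ/t½) = (1/2)^(12/25) ≈ 0.7170.
C₀ = D/Vd = 2241/18 ≈ 124.500 mg/L.
Before the 3rd dose, 2 doses have been given. Superposition: Cmin = C₀·(f + f²).
≈ 124.500 × (0.7170 + 0.5141) ≈ 124.500 × 1.2311 ≈ 153.272 mg/L.

153.3 mg/L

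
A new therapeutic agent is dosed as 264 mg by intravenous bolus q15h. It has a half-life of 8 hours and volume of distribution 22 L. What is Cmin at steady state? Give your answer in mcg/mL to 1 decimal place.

4.5 mcg/mL

k = ln2/t½ = ln2/8 ≈ 0.086643 h⁻¹; fraction remaining f = e^(−kτ) = e^(−0.086643×15) ≈ 0.2726.
Single-dose peak C₀ = D/Vd = 264/22 ≈ 12.000 mcg/mL.
Steady-state trough Cmin,ss = C₀·f/(1−f) ≈ 12.000 × 0.2726/0.7274 ≈ 4.497 mcg/mL.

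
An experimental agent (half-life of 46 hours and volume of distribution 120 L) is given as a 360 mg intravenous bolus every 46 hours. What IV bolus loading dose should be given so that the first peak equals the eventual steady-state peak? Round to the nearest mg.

f = (1/2)^(46/46) ≈ 0.500000; accumulation ratio R = 1/(1−f) ≈ 2.00000.
Loading dose to hit Cmax,ss on first dose: D_load = D_maint·R ≈ 360 × 2.00000 ≈ 720.00 mg.

720 mg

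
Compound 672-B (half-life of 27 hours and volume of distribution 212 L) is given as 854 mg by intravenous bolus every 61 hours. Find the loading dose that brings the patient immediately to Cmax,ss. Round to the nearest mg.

f = (1/2)^(61/27) ≈ 0.208879; accumulation ratio R = 1/(1−f) ≈ 1.26403.
Loading dose to hit Cmax,ss on first dose: D_load = D_maint·R ≈ 854 × 1.26403 ≈ 1079.48 mg.

1079 mg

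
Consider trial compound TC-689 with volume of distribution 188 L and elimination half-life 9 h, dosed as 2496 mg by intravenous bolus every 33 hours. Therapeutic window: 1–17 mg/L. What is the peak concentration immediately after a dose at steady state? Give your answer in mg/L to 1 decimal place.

τ/t½ = 33/9 ≈ 3.6667, so fraction remaining f = (1/2)^(33/9) ≈ 0.0787.
At steady state, accumulation factor R = 1/(1 − e^(−kτ)) ≈ 1.0854.
Each bolus raises the concentration by D/Vd = 2496/188 ≈ 13.277 mg/L.
Steady-state peak Cmax,ss = C₀·R ≈ 13.277 × 1.0854 ≈ 14.411 mg/L.
Peak 14.4 mg/L vs MTC 17 mg/L: below toxic threshold.

14.4 mg/L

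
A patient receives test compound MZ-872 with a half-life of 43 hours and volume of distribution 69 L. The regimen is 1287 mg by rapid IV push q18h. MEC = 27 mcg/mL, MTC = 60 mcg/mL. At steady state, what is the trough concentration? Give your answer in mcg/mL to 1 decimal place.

55.4 mcg/mL

k = ln2/t½ = ln2/43 ≈ 0.016120 h⁻¹; fraction remaining f = e^(−kτ) = e^(−0.016120×18) ≈ 0.7481.
Single-dose peak C₀ = D/Vd = 1287/69 ≈ 18.652 mcg/mL.
Steady-state trough Cmin,ss = C₀·f/(1−f) ≈ 18.652 × 0.7481/0.2519 ≈ 55.393 mcg/mL.
Trough 55.4 mcg/mL vs MEC 27 mcg/mL: adequate.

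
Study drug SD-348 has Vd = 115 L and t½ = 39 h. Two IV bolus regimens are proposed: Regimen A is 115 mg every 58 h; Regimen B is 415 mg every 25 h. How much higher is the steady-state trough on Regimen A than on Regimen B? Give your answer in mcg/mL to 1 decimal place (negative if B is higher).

Regimen A: f = (1/2)^(58/39) ≈ 0.3567; Cmin,ss = (115/115)·f/(1−f) ≈ 0.554 mcg/mL.
Regimen B: f = (1/2)^(25/39) ≈ 0.6413; Cmin,ss = (415/115)·f/(1−f) ≈ 6.452 mcg/mL.
Difference ≈ 0.554 − 6.452 ≈ -5.898 mcg/mL.

-5.9 mcg/mL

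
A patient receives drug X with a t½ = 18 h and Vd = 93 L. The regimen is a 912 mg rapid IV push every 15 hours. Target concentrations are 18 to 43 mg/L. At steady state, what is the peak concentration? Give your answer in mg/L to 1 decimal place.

22.3 mg/L

k = ln2/t½ = ln2/18 ≈ 0.038508 h⁻¹; fraction remaining f = e^(−kτ) = e^(−0.038508×15) ≈ 0.5612.
At steady state, accumulation factor R = 1/(1 − e^(−kτ)) ≈ 2.2789.
Single-dose peak C₀ = D/Vd = 912/93 ≈ 9.806 mg/L.
Cmax,ss = C₀/(1 − f) ≈ 9.806/0.4388 ≈ 22.347 mg/L.
Peak 22.3 mg/L vs MTC 43 mg/L: below toxic threshold.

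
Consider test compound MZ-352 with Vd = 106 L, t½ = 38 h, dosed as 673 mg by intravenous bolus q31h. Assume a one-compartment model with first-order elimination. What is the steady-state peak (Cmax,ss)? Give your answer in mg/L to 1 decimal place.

14.7 mg/L

Over one 31-h interval, 31/38 ≈ 0.81579 half-lives elapse, leaving f ≈ 0.5681 of each dose.
At steady state, accumulation factor R = 1/(1 − e^(−kτ)) ≈ 2.3154.
Each bolus raises the concentration by D/Vd = 673/106 ≈ 6.349 mg/L.
Cmax,ss = C₀/(1 − f) ≈ 6.349/0.4319 ≈ 14.700 mg/L.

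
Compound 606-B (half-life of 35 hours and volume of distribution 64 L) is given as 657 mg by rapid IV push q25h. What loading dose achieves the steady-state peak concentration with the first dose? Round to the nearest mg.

f = (1/2)^(25/35) ≈ 0.609507; accumulation ratio R = 1/(1−f) ≈ 2.56087.
Loading dose to hit Cmax,ss on first dose: D_load = D_maint·R ≈ 657 × 2.56087 ≈ 1682.49 mg.

1682 mg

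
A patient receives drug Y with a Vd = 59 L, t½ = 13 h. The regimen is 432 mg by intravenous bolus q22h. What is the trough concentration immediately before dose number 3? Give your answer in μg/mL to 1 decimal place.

f = (1/2)^(τ/t½) = (1/2)^(22/13) ≈ 0.3094.
C₀ = D/Vd = 432/59 ≈ 7.322 μg/mL.
Before the 3rd dose, 2 doses have been given. Superposition: Cmin = C₀·(f + f²).
≈ 7.322 × (0.3094 + 0.0957) ≈ 7.322 × 0.4051 ≈ 2.966 μg/mL.

3.0 μg/mL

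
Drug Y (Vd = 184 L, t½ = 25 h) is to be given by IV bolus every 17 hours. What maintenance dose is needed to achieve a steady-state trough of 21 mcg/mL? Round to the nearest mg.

2327 mg

τ/t½ = 17/25 ≈ 0.68, so f = (1/2)^(17/25) ≈ 0.624165.
Cmin,ss = (D/Vd)·f/(1−f), so D = Cmin,ss·Vd·(1−f)/f.
D = 21 × 184 × (1−f)/f ≈ 21 × 184 × 0.60214 ≈ 2326.67 mg.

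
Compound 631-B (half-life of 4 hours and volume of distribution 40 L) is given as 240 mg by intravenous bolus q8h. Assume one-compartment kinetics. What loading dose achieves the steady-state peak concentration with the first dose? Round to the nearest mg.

f = (1/2)^(8/4) ≈ 0.250000; accumulation ratio R = 1/(1−f) ≈ 1.33333.
Loading dose to hit Cmax,ss on first dose: D_load = D_maint·R ≈ 240 × 1.33333 ≈ 320.00 mg.

320 mg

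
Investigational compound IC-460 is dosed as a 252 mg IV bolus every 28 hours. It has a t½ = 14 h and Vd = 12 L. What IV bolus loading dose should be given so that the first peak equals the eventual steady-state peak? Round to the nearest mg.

336 mg

f = (1/2)^(28/14) ≈ 0.250000; accumulation ratio R = 1/(1−f) ≈ 1.33333.
Loading dose to hit Cmax,ss on first dose: D_load = D_maint·R ≈ 252 × 1.33333 ≈ 336.00 mg.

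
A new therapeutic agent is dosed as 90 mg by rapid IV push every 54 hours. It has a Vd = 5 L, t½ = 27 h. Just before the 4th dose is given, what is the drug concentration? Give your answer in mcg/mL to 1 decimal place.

f = (1/2)^(τ/t½) = (1/2)^(54/27) ≈ 0.2500.
C₀ = D/Vd = 90/5 ≈ 18.000 mcg/mL.
Before the 4th dose, 3 doses have been given. Superposition: Cmin = C₀·(f + f² + … + f^3).
≈ 18.000 × (0.2500 + 0.0625 + 0.0156) ≈ 18.000 × 0.3281 ≈ 5.906 mcg/mL.

5.9 mcg/mL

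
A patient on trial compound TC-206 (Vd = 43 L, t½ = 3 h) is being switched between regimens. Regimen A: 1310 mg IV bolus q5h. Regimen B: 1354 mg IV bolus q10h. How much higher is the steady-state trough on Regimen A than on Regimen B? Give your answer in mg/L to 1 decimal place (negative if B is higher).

10.5 mg/L

Regimen A: f = (1/2)^(5/3) ≈ 0.3150; Cmin,ss = (1310/43)·f/(1−f) ≈ 14.010 mg/L.
Regimen B: f = (1/2)^(10/3) ≈ 0.0992; Cmin,ss = (1354/43)·f/(1−f) ≈ 3.468 mg/L.
Difference ≈ 14.010 − 3.468 ≈ 10.542 mg/L.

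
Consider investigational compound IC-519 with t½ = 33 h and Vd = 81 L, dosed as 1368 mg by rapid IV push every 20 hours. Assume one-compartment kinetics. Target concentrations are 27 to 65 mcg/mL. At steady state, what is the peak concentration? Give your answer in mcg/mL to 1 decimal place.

k = ln2/t½ = ln2/33 ≈ 0.021004 h⁻¹; fraction remaining f = e^(−kτ) = e^(−0.021004×20) ≈ 0.6570.
Accumulation ratio R = 1/(1 − f) ≈ 1/0.3430 ≈ 2.9155.
Single-dose peak C₀ = D/Vd = 1368/81 ≈ 16.889 mcg/mL.
Steady-state peak Cmax,ss = C₀·R ≈ 16.889 × 2.9155 ≈ 49.240 mcg/mL.
Peak 49.2 mcg/mL vs MTC 65 mcg/mL: below toxic threshold.

49.2 mcg/mL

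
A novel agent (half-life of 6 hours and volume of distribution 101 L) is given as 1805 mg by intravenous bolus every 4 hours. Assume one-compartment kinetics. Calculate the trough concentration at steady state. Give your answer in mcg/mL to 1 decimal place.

30.4 mcg/mL

Over one 4-h interval, 4/6 ≈ 0.66667 half-lives elapse, leaving f ≈ 0.6300 of each dose.
Single-dose peak C₀ = D/Vd = 1805/101 ≈ 17.871 mcg/mL.
Steady-state trough Cmin,ss = C₀·f/(1−f) ≈ 17.871 × 0.6300/0.3700 ≈ 30.429 mcg/mL.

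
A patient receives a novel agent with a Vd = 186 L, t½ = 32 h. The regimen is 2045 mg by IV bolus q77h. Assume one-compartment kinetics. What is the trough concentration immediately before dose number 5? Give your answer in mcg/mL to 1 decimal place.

f = (1/2)^(τ/t½) = (1/2)^(77/32) ≈ 0.1886.
C₀ = D/Vd = 2045/186 ≈ 10.995 mcg/mL.
Before the 5th dose, 4 doses have been given. Superposition: Cmin = C₀·(f + f² + … + f^4).
≈ 10.995 × (0.1886 + 0.0356 + 0.0067 + 0.0013) ≈ 10.995 × 0.2322 ≈ 2.553 mcg/mL.

2.6 mcg/mL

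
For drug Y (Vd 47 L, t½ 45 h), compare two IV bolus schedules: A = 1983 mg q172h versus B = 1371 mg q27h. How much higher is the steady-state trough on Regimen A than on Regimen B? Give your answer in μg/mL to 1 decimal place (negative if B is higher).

-53.4 μg/mL

Regimen A: f = (1/2)^(172/45) ≈ 0.0707; Cmin,ss = (1983/47)·f/(1−f) ≈ 3.210 μg/mL.
Regimen B: f = (1/2)^(27/45) ≈ 0.6598; Cmin,ss = (1371/47)·f/(1−f) ≈ 56.574 μg/mL.
Difference ≈ 3.210 − 56.574 ≈ -53.364 μg/mL.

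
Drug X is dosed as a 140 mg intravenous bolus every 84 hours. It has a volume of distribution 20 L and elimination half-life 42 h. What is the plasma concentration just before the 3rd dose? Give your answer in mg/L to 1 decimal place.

2.2 mg/L

f = (1/2)^(τ/t½) = (1/2)^(84/42) ≈ 0.2500.
C₀ = D/Vd = 140/20 ≈ 7.000 mg/L.
Before the 3rd dose, 2 doses have been given. Superposition: Cmin = C₀·(f + f²).
≈ 7.000 × (0.2500 + 0.0625) ≈ 7.000 × 0.3125 ≈ 2.188 mg/L.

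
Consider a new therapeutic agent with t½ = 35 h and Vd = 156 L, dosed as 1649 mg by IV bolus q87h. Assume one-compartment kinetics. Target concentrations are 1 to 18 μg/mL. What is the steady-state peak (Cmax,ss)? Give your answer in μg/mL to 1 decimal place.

12.9 μg/mL

τ/t½ = 87/35 ≈ 2.4857, so fraction remaining f = (1/2)^(87/35) ≈ 0.1785.
Accumulation ratio R = 1/(1 − f) ≈ 1/0.8215 ≈ 1.2173.
Single-dose peak C₀ = D/Vd = 1649/156 ≈ 10.571 μg/mL.
Steady-state peak Cmax,ss = C₀·R ≈ 10.571 × 1.2173 ≈ 12.868 μg/mL.
Peak 12.9 μg/mL vs MTC 18 μg/mL: below toxic threshold.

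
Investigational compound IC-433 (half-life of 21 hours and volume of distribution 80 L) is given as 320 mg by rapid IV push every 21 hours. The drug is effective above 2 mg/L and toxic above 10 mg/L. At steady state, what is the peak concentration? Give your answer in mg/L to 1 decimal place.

8.0 mg/L

τ = 21 h = 1 half-life, so f = (1/2)^1 = 0.5.
At steady state, R = 1/(1 − 0.5) = 2/1.
Single-dose peak C₀ = D/Vd = 320/80 = 4 mg/L.
Steady-state peak Cmax,ss = C₀·R = 4 × 2/1 ≈ 8.000 mg/L.
Peak 8.0 mg/L vs MTC 10 mg/L: below toxic threshold.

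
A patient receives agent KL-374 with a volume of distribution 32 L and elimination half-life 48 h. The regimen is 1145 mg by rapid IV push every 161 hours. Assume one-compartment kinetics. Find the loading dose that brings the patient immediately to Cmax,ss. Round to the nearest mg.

1269 mg

f = (1/2)^(161/48) ≈ 0.097790; accumulation ratio R = 1/(1−f) ≈ 1.10839.
Loading dose to hit Cmax,ss on first dose: D_load = D_maint·R ≈ 1145 × 1.10839 ≈ 1269.11 mg.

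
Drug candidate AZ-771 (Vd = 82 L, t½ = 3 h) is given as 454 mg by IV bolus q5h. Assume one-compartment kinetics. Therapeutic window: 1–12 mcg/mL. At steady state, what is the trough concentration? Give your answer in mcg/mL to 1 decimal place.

2.5 mcg/mL

τ/t½ = 5/3 ≈ 1.6667, so fraction remaining f = (1/2)^(5/3) ≈ 0.3150.
Accumulation ratio R = 1/(1 − f) ≈ 1/0.6850 ≈ 1.4599.
Each bolus raises the concentration by D/Vd = 454/82 ≈ 5.537 mcg/mL.
Steady-state peak Cmax,ss = C₀·R ≈ 5.537 × 1.4599 ≈ 8.083 mcg/mL.
Steady-state trough Cmin,ss = Cmax,ss·f ≈ 8.083 × 0.3150 ≈ 2.546 mcg/mL.
Trough 2.5 mcg/mL vs MEC 1 mcg/mL: adequate.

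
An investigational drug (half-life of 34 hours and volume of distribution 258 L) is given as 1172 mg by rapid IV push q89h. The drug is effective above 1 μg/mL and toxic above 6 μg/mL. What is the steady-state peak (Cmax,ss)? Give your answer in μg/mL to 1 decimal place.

k = ln2/t½ = ln2/34 ≈ 0.020387 h⁻¹; fraction remaining f = e^(−kτ) = e^(−0.020387×89) ≈ 0.1629.
Accumulation ratio R = 1/(1 − f) ≈ 1/0.8371 ≈ 1.1946.
Single-dose peak C₀ = D/Vd = 1172/258 ≈ 4.543 μg/mL.
Steady-state peak Cmax,ss = C₀·R ≈ 4.543 × 1.1946 ≈ 5.427 μg/mL.
Peak 5.4 μg/mL vs MTC 6 μg/mL: below toxic threshold.

5.4 μg/mL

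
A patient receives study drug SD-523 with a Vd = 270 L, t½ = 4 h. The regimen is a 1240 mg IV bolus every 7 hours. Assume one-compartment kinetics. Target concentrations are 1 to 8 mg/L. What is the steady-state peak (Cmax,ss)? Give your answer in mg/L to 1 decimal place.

Over one 7-h interval, 7/4 ≈ 1.75 half-lives elapse, leaving f ≈ 0.2973 of each dose.
At steady state, accumulation factor R = 1/(1 − e^(−kτ)) ≈ 1.4231.
Each bolus raises the concentration by D/Vd = 1240/270 ≈ 4.593 mg/L.
Steady-state peak Cmax,ss = C₀·R ≈ 4.593 × 1.4231 ≈ 6.536 mg/L.
Peak 6.5 mg/L vs MTC 8 mg/L: below toxic threshold.

6.5 mg/L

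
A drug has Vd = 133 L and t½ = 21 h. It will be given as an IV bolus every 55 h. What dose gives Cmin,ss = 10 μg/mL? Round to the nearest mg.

τ/t½ = 55/21 ≈ 2.619, so f = (1/2)^(55/21) ≈ 0.162775.
Cmin,ss = (D/Vd)·f/(1−f), so D = Cmin,ss·Vd·(1−f)/f.
D = 10 × 133 × (1−f)/f ≈ 10 × 133 × 5.14345 ≈ 6840.79 mg.

6841 mg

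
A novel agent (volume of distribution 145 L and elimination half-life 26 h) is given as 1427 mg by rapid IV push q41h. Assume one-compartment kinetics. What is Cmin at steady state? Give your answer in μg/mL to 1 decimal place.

5.0 μg/mL

Over one 41-h interval, 41/26 ≈ 1.5769 half-lives elapse, leaving f ≈ 0.3352 of each dose.
At steady state, accumulation factor R = 1/(1 − e^(−kτ)) ≈ 1.5042.
Each bolus raises the concentration by D/Vd = 1427/145 ≈ 9.841 μg/mL.
Steady-state peak Cmax,ss = C₀·R ≈ 9.841 × 1.5042 ≈ 14.803 μg/mL.
One interval later, Cmin,ss = Cmax,ss·e^(−kτ) ≈ 14.803 × 0.3352 ≈ 4.962 μg/mL.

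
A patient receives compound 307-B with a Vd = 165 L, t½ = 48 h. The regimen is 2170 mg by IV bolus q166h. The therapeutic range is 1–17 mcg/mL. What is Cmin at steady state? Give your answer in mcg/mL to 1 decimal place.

k = ln2/t½ = ln2/48 ≈ 0.014441 h⁻¹; fraction remaining f = e^(−kτ) = e^(−0.014441×166) ≈ 0.0910.
Accumulation ratio R = 1/(1 − f) ≈ 1/0.9090 ≈ 1.1001.
Single-dose peak C₀ = D/Vd = 2170/165 ≈ 13.152 mcg/mL.
Cmax,ss = C₀/(1 − f) ≈ 13.152/0.9090 ≈ 14.469 mcg/mL.
Steady-state trough Cmin,ss = Cmax,ss·f ≈ 14.469 × 0.0910 ≈ 1.317 mcg/mL.
Trough 1.3 mcg/mL vs MEC 1 mcg/mL: adequate.

1.3 mcg/mL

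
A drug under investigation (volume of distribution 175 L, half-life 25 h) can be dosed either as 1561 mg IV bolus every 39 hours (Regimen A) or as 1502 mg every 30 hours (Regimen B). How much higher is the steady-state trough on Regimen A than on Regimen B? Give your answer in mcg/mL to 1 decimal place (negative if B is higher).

-2.0 mcg/mL

Regimen A: f = (1/2)^(39/25) ≈ 0.3392; Cmin,ss = (1561/175)·f/(1−f) ≈ 4.579 mcg/mL.
Regimen B: f = (1/2)^(30/25) ≈ 0.4353; Cmin,ss = (1502/175)·f/(1−f) ≈ 6.616 mcg/mL.
Difference ≈ 4.579 − 6.616 ≈ -2.037 mcg/mL.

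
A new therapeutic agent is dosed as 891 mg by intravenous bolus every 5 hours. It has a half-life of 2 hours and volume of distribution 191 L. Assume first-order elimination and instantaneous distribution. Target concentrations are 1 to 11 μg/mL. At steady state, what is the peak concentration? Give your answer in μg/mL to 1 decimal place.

Over one 5-h interval, 5/2 ≈ 2.5 half-lives elapse, leaving f ≈ 0.1768 of each dose.
At steady state, accumulation factor R = 1/(1 − e^(−kτ)) ≈ 1.2148.
Each bolus raises the concentration by D/Vd = 891/191 ≈ 4.665 μg/mL.
Cmax,ss = C₀/(1 − f) ≈ 4.665/0.8232 ≈ 5.667 μg/mL.
Peak 5.7 μg/mL vs MTC 11 μg/mL: below toxic threshold.

5.7 μg/mL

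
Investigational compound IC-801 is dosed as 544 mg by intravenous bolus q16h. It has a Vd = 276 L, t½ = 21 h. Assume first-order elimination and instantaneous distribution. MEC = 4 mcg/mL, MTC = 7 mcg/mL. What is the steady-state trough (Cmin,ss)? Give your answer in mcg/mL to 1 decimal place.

2.8 mcg/mL

k = ln2/t½ = ln2/21 ≈ 0.033007 h⁻¹; fraction remaining f = e^(−kτ) = e^(−0.033007×16) ≈ 0.5897.
Each bolus raises the concentration by D/Vd = 544/276 ≈ 1.971 mcg/mL.
Steady-state trough Cmin,ss = C₀·f/(1−f) ≈ 1.971 × 0.5897/0.4103 ≈ 2.833 mcg/mL.
Trough 2.8 mcg/mL vs MEC 4 mcg/mL: subtherapeutic.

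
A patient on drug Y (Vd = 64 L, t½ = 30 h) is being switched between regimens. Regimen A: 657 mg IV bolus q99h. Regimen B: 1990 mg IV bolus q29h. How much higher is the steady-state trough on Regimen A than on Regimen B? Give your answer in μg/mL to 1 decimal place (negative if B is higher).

Regimen A: f = (1/2)^(99/30) ≈ 0.1015; Cmin,ss = (657/64)·f/(1−f) ≈ 1.160 μg/mL.
Regimen B: f = (1/2)^(29/30) ≈ 0.5117; Cmin,ss = (1990/64)·f/(1−f) ≈ 32.584 μg/mL.
Difference ≈ 1.160 − 32.584 ≈ -31.424 μg/mL.

-31.4 μg/mL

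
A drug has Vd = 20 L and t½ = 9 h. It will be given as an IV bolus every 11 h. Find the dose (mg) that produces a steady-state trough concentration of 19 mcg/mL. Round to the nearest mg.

τ/t½ = 11/9 ≈ 1.2222, so f = (1/2)^(11/9) ≈ 0.428622.
Cmin,ss = (D/Vd)·f/(1−f), so D = Cmin,ss·Vd·(1−f)/f.
D = 19 × 20 × (1−f)/f ≈ 19 × 20 × 1.33306 ≈ 506.56 mg.

507 mg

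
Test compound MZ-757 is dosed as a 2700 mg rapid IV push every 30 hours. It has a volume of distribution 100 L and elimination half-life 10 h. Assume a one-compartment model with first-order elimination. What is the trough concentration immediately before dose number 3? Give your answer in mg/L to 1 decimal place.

f = (1/2)^(τ/t½) = (1/2)^(30/10) ≈ 0.1250.
C₀ = D/Vd = 2700/100 ≈ 27.000 mg/L.
Before the 3rd dose, 2 doses have been given. Superposition: Cmin = C₀·(f + f²).
≈ 27.000 × (0.1250 + 0.0156) ≈ 27.000 × 0.1406 ≈ 3.796 mg/L.

3.8 mg/L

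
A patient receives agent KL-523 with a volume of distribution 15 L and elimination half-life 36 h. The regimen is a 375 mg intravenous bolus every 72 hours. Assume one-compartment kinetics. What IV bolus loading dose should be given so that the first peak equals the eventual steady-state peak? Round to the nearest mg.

f = (1/2)^(72/36) ≈ 0.250000; accumulation ratio R = 1/(1−f) ≈ 1.33333.
Loading dose to hit Cmax,ss on first dose: D_load = D_maint·R ≈ 375 × 1.33333 ≈ 500.00 mg.

500 mg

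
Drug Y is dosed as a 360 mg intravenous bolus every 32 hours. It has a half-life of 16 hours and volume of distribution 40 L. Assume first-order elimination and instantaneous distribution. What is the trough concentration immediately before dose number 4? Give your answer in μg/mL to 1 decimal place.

3.0 μg/mL

f = (1/2)^(τ/t½) = (1/2)^(32/16) ≈ 0.2500.
C₀ = D/Vd = 360/40 ≈ 9.000 μg/mL.
Before the 4th dose, 3 doses have been given. Superposition: Cmin = C₀·(f + f² + … + f^3).
≈ 9.000 × (0.2500 + 0.0625 + 0.0156) ≈ 9.000 × 0.3281 ≈ 2.953 μg/mL.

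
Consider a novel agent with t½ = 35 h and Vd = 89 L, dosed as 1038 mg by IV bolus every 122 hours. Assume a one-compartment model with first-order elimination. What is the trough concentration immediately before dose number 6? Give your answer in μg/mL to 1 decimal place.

1.1 μg/mL

f = (1/2)^(τ/t½) = (1/2)^(122/35) ≈ 0.0893.
C₀ = D/Vd = 1038/89 ≈ 11.663 μg/mL.
Before the 6th dose, 5 doses have been given. Superposition: Cmin = C₀·(f + f² + … + f^5).
≈ 11.663 × (0.0893 + 0.0080 + 0.0007 + 0.0001 + 0.0000) ≈ 11.663 × 0.0981 ≈ 1.144 μg/mL.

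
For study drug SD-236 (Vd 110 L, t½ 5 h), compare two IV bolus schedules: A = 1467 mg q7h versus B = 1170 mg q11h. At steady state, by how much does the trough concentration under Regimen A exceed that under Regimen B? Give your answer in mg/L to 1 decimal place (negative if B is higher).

Regimen A: f = (1/2)^(7/5) ≈ 0.3789; Cmin,ss = (1467/110)·f/(1−f) ≈ 8.136 mg/L.
Regimen B: f = (1/2)^(11/5) ≈ 0.2176; Cmin,ss = (1170/110)·f/(1−f) ≈ 2.958 mg/L.
Difference ≈ 8.136 − 2.958 ≈ 5.178 mg/L.

5.2 mg/L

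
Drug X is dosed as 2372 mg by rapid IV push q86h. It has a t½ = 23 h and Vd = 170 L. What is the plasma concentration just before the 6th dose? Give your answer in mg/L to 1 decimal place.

f = (1/2)^(τ/t½) = (1/2)^(86/23) ≈ 0.0749.
C₀ = D/Vd = 2372/170 ≈ 13.953 mg/L.
Before the 6th dose, 5 doses have been given. Superposition: Cmin = C₀·(f + f² + … + f^5).
≈ 13.953 × (0.0749 + 0.0056 + 0.0004 + 0.0000 + 0.0000) ≈ 13.953 × 0.0809 ≈ 1.129 mg/L.

1.1 mg/L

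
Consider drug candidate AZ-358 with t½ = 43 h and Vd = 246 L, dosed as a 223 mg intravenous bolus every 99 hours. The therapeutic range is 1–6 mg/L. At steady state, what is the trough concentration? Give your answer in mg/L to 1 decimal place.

0.2 mg/L

Over one 99-h interval, 99/43 ≈ 2.3023 half-lives elapse, leaving f ≈ 0.2027 of each dose.
Each bolus raises the concentration by D/Vd = 223/246 ≈ 0.907 mg/L.
Steady-state trough Cmin,ss = C₀·f/(1−f) ≈ 0.907 × 0.2027/0.7973 ≈ 0.231 mg/L.
Trough 0.2 mg/L vs MEC 1 mg/L: subtherapeutic.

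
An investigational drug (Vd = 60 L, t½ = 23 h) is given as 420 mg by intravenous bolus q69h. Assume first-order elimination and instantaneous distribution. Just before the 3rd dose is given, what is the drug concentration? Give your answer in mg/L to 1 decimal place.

f = (1/2)^(τ/t½) = (1/2)^(69/23) ≈ 0.1250.
C₀ = D/Vd = 420/60 ≈ 7.000 mg/L.
Before the 3rd dose, 2 doses have been given. Superposition: Cmin = C₀·(f + f²).
≈ 7.000 × (0.1250 + 0.0156) ≈ 7.000 × 0.1406 ≈ 0.984 mg/L.

1.0 mg/L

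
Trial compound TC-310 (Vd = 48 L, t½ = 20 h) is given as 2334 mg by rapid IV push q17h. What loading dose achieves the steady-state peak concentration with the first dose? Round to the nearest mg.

5242 mg

f = (1/2)^(17/20) ≈ 0.554785; accumulation ratio R = 1/(1−f) ≈ 2.24611.
Loading dose to hit Cmax,ss on first dose: D_load = D_maint·R ≈ 2334 × 2.24611 ≈ 5242.42 mg.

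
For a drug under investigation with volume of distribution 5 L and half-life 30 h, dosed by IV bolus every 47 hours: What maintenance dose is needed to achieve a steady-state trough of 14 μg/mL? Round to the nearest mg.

τ/t½ = 47/30 ≈ 1.5667, so f = (1/2)^(47/30) ≈ 0.337587.
Cmin,ss = (D/Vd)·f/(1−f), so D = Cmin,ss·Vd·(1−f)/f.
D = 14 × 5 × (1−f)/f ≈ 14 × 5 × 1.96220 ≈ 137.35 mg.

137 mg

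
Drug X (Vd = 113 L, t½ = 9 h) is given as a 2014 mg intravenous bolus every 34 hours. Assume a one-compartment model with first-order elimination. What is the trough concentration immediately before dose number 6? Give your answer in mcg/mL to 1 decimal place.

1.4 mcg/mL

f = (1/2)^(τ/t½) = (1/2)^(34/9) ≈ 0.0729.
C₀ = D/Vd = 2014/113 ≈ 17.823 mcg/mL.
Before the 6th dose, 5 doses have been given. Superposition: Cmin = C₀·(f + f² + … + f^5).
≈ 17.823 × (0.0729 + 0.0053 + 0.0004 + 0.0000 + 0.0000) ≈ 17.823 × 0.0786 ≈ 1.401 mcg/mL.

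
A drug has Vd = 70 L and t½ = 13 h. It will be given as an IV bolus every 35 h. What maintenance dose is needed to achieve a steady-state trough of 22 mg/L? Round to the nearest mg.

8414 mg

τ/t½ = 35/13 ≈ 2.6923, so f = (1/2)^(35/13) ≈ 0.154716.
Cmin,ss = (D/Vd)·f/(1−f), so D = Cmin,ss·Vd·(1−f)/f.
D = 22 × 70 × (1−f)/f ≈ 22 × 70 × 5.46346 ≈ 8413.73 mg.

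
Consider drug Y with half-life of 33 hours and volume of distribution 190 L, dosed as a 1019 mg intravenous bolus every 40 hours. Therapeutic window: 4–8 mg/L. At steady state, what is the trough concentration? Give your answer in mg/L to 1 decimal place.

k = ln2/t½ = ln2/33 ≈ 0.021004 h⁻¹; fraction remaining f = e^(−kτ) = e^(−0.021004×40) ≈ 0.4316.
Each bolus raises the concentration by D/Vd = 1019/190 ≈ 5.363 mg/L.
Steady-state trough Cmin,ss = C₀·f/(1−f) ≈ 5.363 × 0.4316/0.5684 ≈ 4.072 mg/L.
Trough 4.1 mg/L vs MEC 4 mg/L: adequate.

4.1 mg/L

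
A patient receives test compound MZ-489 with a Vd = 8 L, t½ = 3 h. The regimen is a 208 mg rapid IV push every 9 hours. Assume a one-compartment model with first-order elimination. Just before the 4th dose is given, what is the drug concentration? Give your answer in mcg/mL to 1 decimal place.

3.7 mcg/mL

f = (1/2)^(τ/t½) = (1/2)^(9/3) ≈ 0.1250.
C₀ = D/Vd = 208/8 ≈ 26.000 mcg/mL.
Before the 4th dose, 3 doses have been given. Superposition: Cmin = C₀·(f + f² + … + f^3).
≈ 26.000 × (0.1250 + 0.0156 + 0.0020) ≈ 26.000 × 0.1426 ≈ 3.708 mcg/mL.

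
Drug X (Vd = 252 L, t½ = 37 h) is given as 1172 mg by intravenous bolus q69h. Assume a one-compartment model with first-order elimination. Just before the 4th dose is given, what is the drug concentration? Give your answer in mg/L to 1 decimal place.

1.7 mg/L

f = (1/2)^(τ/t½) = (1/2)^(69/37) ≈ 0.2745.
C₀ = D/Vd = 1172/252 ≈ 4.651 mg/L.
Before the 4th dose, 3 doses have been given. Superposition: Cmin = C₀·(f + f² + … + f^3).
≈ 4.651 × (0.2745 + 0.0754 + 0.0207) ≈ 4.651 × 0.3706 ≈ 1.724 mg/L.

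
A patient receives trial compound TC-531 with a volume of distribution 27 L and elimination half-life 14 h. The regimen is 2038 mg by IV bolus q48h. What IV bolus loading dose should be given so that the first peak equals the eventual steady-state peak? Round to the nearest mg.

f = (1/2)^(48/14) ≈ 0.092875; accumulation ratio R = 1/(1−f) ≈ 1.10238.
Loading dose to hit Cmax,ss on first dose: D_load = D_maint·R ≈ 2038 × 1.10238 ≈ 2246.65 mg.

2247 mg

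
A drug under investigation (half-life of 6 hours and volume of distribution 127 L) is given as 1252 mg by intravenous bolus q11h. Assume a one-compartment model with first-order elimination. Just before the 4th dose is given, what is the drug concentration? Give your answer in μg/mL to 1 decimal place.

f = (1/2)^(τ/t½) = (1/2)^(11/6) ≈ 0.2806.
C₀ = D/Vd = 1252/127 ≈ 9.858 μg/mL.
Before the 4th dose, 3 doses have been given. Superposition: Cmin = C₀·(f + f² + … + f^3).
≈ 9.858 × (0.2806 + 0.0787 + 0.0221) ≈ 9.858 × 0.3814 ≈ 3.760 μg/mL.

3.8 μg/mL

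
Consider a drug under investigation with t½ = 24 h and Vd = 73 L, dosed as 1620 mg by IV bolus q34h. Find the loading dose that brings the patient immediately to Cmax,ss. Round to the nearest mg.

2590 mg

f = (1/2)^(34/24) ≈ 0.374577; accumulation ratio R = 1/(1−f) ≈ 1.59892.
Loading dose to hit Cmax,ss on first dose: D_load = D_maint·R ≈ 1620 × 1.59892 ≈ 2590.25 mg.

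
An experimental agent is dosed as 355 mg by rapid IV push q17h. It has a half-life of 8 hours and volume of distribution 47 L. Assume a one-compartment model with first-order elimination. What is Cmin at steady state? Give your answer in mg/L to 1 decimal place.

2.2 mg/L

τ/t½ = 17/8 ≈ 2.125, so fraction remaining f = (1/2)^(17/8) ≈ 0.2293.
Accumulation ratio R = 1/(1 − f) ≈ 1/0.7707 ≈ 1.2975.
Single-dose peak C₀ = D/Vd = 355/47 ≈ 7.553 mg/L.
Steady-state peak Cmax,ss = C₀·R ≈ 7.553 × 1.2975 ≈ 9.800 mg/L.
Steady-state trough Cmin,ss = Cmax,ss·f ≈ 9.800 × 0.2293 ≈ 2.247 mg/L.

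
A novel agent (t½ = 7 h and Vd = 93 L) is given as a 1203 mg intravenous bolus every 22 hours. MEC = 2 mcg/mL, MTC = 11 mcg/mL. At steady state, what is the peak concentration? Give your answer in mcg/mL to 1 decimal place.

14.6 mcg/mL

k = ln2/t½ = ln2/7 ≈ 0.099021 h⁻¹; fraction remaining f = e^(−kτ) = e^(−0.099021×22) ≈ 0.1132.
At steady state, accumulation factor R = 1/(1 − e^(−kτ)) ≈ 1.1276.
Each bolus raises the concentration by D/Vd = 1203/93 ≈ 12.935 mcg/mL.
Steady-state peak Cmax,ss = C₀·R ≈ 12.935 × 1.1276 ≈ 14.586 mcg/mL.
Peak 14.6 mcg/mL vs MTC 11 mcg/mL: exceeds toxic threshold.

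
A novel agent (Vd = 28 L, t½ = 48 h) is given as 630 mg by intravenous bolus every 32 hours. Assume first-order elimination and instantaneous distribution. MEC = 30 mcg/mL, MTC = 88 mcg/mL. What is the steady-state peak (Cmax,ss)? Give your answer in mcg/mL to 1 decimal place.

60.8 mcg/mL

τ/t½ = 32/48 ≈ 0.66667, so fraction remaining f = (1/2)^(32/48) ≈ 0.6300.
Accumulation ratio R = 1/(1 − f) ≈ 1/0.3700 ≈ 2.7027.
Each bolus raises the concentration by D/Vd = 630/28 ≈ 22.500 mcg/mL.
Steady-state peak Cmax,ss = C₀·R ≈ 22.500 × 2.7027 ≈ 60.811 mcg/mL.
Peak 60.8 mcg/mL vs MTC 88 mcg/mL: below toxic threshold.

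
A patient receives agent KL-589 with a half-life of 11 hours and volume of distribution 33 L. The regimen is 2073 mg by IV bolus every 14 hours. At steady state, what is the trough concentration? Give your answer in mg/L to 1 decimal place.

44.4 mg/L

Over one 14-h interval, 14/11 ≈ 1.2727 half-lives elapse, leaving f ≈ 0.4139 of each dose.
At steady state, accumulation factor R = 1/(1 − e^(−kτ)) ≈ 1.7062.
Single-dose peak C₀ = D/Vd = 2073/33 ≈ 62.818 mg/L.
Cmax,ss = C₀/(1 − f) ≈ 62.818/0.5861 ≈ 107.180 mg/L.
Steady-state trough Cmin,ss = Cmax,ss·f ≈ 107.180 × 0.4139 ≈ 44.362 mg/L.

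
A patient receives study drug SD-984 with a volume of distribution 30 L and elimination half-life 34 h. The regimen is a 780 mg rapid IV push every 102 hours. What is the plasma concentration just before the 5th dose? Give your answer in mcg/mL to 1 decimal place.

f = (1/2)^(τ/t½) = (1/2)^(102/34) ≈ 0.1250.
C₀ = D/Vd = 780/30 ≈ 26.000 mcg/mL.
Before the 5th dose, 4 doses have been given. Superposition: Cmin = C₀·(f + f² + … + f^4).
≈ 26.000 × (0.1250 + 0.0156 + 0.0020 + 0.0002) ≈ 26.000 × 0.1428 ≈ 3.713 mcg/mL.

3.7 mcg/mL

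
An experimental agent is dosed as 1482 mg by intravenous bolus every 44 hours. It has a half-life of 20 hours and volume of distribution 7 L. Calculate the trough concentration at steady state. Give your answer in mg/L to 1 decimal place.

k = ln2/t½ = ln2/20 ≈ 0.034657 h⁻¹; fraction remaining f = e^(−kτ) = e^(−0.034657×44) ≈ 0.2176.
At steady state, accumulation factor R = 1/(1 − e^(−kτ)) ≈ 1.2781.
Each bolus raises the concentration by D/Vd = 1482/7 ≈ 211.714 mg/L.
Steady-state peak Cmax,ss = C₀·R ≈ 211.714 × 1.2781 ≈ 270.592 mg/L.
Steady-state trough Cmin,ss = Cmax,ss·f ≈ 270.592 × 0.2176 ≈ 58.881 mg/L.

58.9 mg/L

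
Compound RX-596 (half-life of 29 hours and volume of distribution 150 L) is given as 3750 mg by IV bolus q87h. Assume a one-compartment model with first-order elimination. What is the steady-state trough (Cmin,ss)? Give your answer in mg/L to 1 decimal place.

3.6 mg/L

τ = 87 h = 3 half-lives, so f = (1/2)^3 = 0.125.
Accumulation ratio R = 1/(1 − f) = 1/0.875 = 8/7.
Single-dose peak C₀ = D/Vd = 3750/150 = 25 mg/L.
Steady-state peak Cmax,ss = C₀·R = 25 × 8/7 ≈ 28.571 mg/L.
Steady-state trough Cmin,ss = Cmax,ss·f ≈ 28.571 × 0.125 ≈ 3.571 mg/L.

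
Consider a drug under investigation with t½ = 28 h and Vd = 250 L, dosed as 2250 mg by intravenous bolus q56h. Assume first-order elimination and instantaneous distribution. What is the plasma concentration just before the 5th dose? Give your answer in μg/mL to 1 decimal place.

f = (1/2)^(τ/t½) = (1/2)^(56/28) ≈ 0.2500.
C₀ = D/Vd = 2250/250 ≈ 9.000 μg/mL.
Before the 5th dose, 4 doses have been given. Superposition: Cmin = C₀·(f + f² + … + f^4).
≈ 9.000 × (0.2500 + 0.0625 + 0.0156 + 0.0039) ≈ 9.000 × 0.3320 ≈ 2.988 μg/mL.

3.0 μg/mL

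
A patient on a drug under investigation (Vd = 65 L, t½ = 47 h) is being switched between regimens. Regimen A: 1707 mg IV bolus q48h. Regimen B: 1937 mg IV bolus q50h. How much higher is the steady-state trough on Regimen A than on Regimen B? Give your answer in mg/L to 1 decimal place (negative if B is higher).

Regimen A: f = (1/2)^(48/47) ≈ 0.4927; Cmin,ss = (1707/65)·f/(1−f) ≈ 25.506 mg/L.
Regimen B: f = (1/2)^(50/47) ≈ 0.4784; Cmin,ss = (1937/65)·f/(1−f) ≈ 27.332 mg/L.
Difference ≈ 25.506 − 27.332 ≈ -1.826 mg/L.

-1.8 mg/L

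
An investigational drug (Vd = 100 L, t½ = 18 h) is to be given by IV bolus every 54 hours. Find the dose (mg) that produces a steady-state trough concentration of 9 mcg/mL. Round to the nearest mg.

τ/t½ = 54/18 ≈ 3, so f = (1/2)^(54/18) ≈ 0.125000.
Cmin,ss = (D/Vd)·f/(1−f), so D = Cmin,ss·Vd·(1−f)/f.
D = 9 × 100 × (1−f)/f ≈ 9 × 100 × 7.00000 ≈ 6300.00 mg.

6300 mg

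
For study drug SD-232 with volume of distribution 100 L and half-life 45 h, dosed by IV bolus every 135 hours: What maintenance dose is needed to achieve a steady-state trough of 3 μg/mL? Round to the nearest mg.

2100 mg

τ/t½ = 135/45 ≈ 3, so f = (1/2)^(135/45) ≈ 0.125000.
Cmin,ss = (D/Vd)·f/(1−f), so D = Cmin,ss·Vd·(1−f)/f.
D = 3 × 100 × (1−f)/f ≈ 3 × 100 × 7.00000 ≈ 2100.00 mg.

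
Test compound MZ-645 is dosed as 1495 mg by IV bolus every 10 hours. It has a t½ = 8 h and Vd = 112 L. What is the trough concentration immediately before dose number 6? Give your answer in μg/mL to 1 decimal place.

f = (1/2)^(τ/t½) = (1/2)^(10/8) ≈ 0.4204.
C₀ = D/Vd = 1495/112 ≈ 13.348 μg/mL.
Before the 6th dose, 5 doses have been given. Superposition: Cmin = C₀·(f + f² + … + f^5).
≈ 13.348 × (0.4204 + 0.1767 + 0.0743 + 0.0312 + 0.0131) ≈ 13.348 × 0.7157 ≈ 9.553 μg/mL.

9.6 μg/mL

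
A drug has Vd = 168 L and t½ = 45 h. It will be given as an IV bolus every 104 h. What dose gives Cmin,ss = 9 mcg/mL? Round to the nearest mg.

5992 mg

τ/t½ = 104/45 ≈ 2.3111, so f = (1/2)^(104/45) ≈ 0.201505.
Cmin,ss = (D/Vd)·f/(1−f), so D = Cmin,ss·Vd·(1−f)/f.
D = 9 × 168 × (1−f)/f ≈ 9 × 168 × 3.96266 ≈ 5991.54 mg.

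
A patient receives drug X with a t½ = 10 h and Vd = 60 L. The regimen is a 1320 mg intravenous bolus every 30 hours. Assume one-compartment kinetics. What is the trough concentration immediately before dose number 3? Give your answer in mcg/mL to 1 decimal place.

f = (1/2)^(τ/t½) = (1/2)^(30/10) ≈ 0.1250.
C₀ = D/Vd = 1320/60 ≈ 22.000 mcg/mL.
Before the 3rd dose, 2 doses have been given. Superposition: Cmin = C₀·(f + f²).
≈ 22.000 × (0.1250 + 0.0156) ≈ 22.000 × 0.1406 ≈ 3.093 mcg/mL.

3.1 mcg/mL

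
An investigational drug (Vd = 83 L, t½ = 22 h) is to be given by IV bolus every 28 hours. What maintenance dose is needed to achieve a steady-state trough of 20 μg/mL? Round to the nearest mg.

2351 mg

τ/t½ = 28/22 ≈ 1.2727, so f = (1/2)^(28/22) ≈ 0.413877.
Cmin,ss = (D/Vd)·f/(1−f), so D = Cmin,ss·Vd·(1−f)/f.
D = 20 × 83 × (1−f)/f ≈ 20 × 83 × 1.41618 ≈ 2350.86 mg.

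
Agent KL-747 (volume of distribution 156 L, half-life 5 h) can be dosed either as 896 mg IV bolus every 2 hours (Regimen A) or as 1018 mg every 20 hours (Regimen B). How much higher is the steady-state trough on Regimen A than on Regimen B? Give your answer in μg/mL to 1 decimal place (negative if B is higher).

17.5 μg/mL

Regimen A: f = (1/2)^(2/5) ≈ 0.7579; Cmin,ss = (896/156)·f/(1−f) ≈ 17.980 μg/mL.
Regimen B: f = (1/2)^(20/5) ≈ 0.0625; Cmin,ss = (1018/156)·f/(1−f) ≈ 0.435 μg/mL.
Difference ≈ 17.980 − 0.435 ≈ 17.545 μg/mL.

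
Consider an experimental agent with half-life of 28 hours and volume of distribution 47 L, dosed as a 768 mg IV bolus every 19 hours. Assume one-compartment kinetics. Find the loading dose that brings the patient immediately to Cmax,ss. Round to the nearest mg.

2047 mg

f = (1/2)^(19/28) ≈ 0.624784; accumulation ratio R = 1/(1−f) ≈ 2.66513.
Loading dose to hit Cmax,ss on first dose: D_load = D_maint·R ≈ 768 × 2.66513 ≈ 2046.82 mg.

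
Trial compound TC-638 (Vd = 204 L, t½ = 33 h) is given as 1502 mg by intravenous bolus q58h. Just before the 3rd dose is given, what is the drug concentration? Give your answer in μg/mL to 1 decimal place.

f = (1/2)^(τ/t½) = (1/2)^(58/33) ≈ 0.2957.
C₀ = D/Vd = 1502/204 ≈ 7.363 μg/mL.
Before the 3rd dose, 2 doses have been given. Superposition: Cmin = C₀·(f + f²).
≈ 7.363 × (0.2957 + 0.0874) ≈ 7.363 × 0.3831 ≈ 2.821 μg/mL.

2.8 μg/mL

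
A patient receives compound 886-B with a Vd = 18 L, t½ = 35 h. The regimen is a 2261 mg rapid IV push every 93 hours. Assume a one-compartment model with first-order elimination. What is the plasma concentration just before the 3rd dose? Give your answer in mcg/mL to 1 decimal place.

f = (1/2)^(τ/t½) = (1/2)^(93/35) ≈ 0.1585.
C₀ = D/Vd = 2261/18 ≈ 125.611 mcg/mL.
Before the 3rd dose, 2 doses have been given. Superposition: Cmin = C₀·(f + f²).
≈ 125.611 × (0.1585 + 0.0251) ≈ 125.611 × 0.1836 ≈ 23.062 mcg/mL.

23.1 mcg/mL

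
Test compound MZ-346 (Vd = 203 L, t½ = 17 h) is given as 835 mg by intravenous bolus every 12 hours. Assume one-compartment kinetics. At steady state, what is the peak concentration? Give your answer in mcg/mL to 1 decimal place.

τ/t½ = 12/17 ≈ 0.70588, so fraction remaining f = (1/2)^(12/17) ≈ 0.6131.
At steady state, accumulation factor R = 1/(1 − e^(−kτ)) ≈ 2.5846.
Single-dose peak C₀ = D/Vd = 835/203 ≈ 4.113 mcg/mL.
Steady-state peak Cmax,ss = C₀·R ≈ 4.113 × 2.5846 ≈ 10.630 mcg/mL.

10.6 mcg/mL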